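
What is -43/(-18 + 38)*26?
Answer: -559/10 ≈ -55.900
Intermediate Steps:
-43/(-18 + 38)*26 = -43/20*26 = -559/10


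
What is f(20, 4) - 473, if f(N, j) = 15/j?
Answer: -1877/4 ≈ -469.25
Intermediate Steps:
f(20, 4) - 473 = 15/4 - 473 = -1877/4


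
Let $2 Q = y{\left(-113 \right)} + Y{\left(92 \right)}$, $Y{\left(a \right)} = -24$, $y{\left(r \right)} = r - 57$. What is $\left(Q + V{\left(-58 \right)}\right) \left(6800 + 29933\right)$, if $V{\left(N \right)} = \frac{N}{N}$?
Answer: $-3526368$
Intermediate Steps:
$y{\left(r \right)} = -57 + r$
$Q = -97$ ($Q = \frac{\left(-57 - 113\right) - 24}{2} = \frac{-170 - 24}{2} = \frac{1}{2} \left(-194\right) = -97$)
$V{\left(N \right)} = 1$
$\left(Q + V{\left(-58 \right)}\right) \left(6800 + 29933\right) = \left(-97 + 1\right) \left(6800 + 29933\right) = \left(-96\right) 36733 = -3526368$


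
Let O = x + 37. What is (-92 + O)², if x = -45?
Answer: 10000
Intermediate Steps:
O = -8 (O = -45 + 37 = -8)
(-92 + O)² = (-92 - 8)² = (-100)² = 10000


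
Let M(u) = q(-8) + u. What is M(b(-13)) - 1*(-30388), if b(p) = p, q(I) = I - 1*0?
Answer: 30367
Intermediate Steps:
q(I) = I (q(I) = I + 0 = I)
M(u) = -8 + u
M(b(-13)) - 1*(-30388) = (-8 - 13) - 1*(-30388) = -21 + 30388 = 30367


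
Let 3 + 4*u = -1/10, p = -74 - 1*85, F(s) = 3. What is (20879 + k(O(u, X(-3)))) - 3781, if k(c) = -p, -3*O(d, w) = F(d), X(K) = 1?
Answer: 17257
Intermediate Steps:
p = -159 (p = -74 - 85 = -159)
u = -31/40 (u = -¾ + (-1/10)/4 = -¾ + (-1*⅒)/4 = -¾ + (¼)*(-⅒) = -¾ - 1/40 = -31/40 ≈ -0.77500)
O(d, w) = -1 (O(d, w) = -⅓*3 = -1)
k(c) = 159 (k(c) = -1*(-159) = 159)
(20879 + k(O(u, X(-3)))) - 3781 = (20879 + 159) - 3781 = 21038 - 3781 = 17257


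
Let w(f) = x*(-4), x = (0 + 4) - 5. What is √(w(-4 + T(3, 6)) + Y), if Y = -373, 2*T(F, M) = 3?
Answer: 3*I*√41 ≈ 19.209*I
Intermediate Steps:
T(F, M) = 3/2 (T(F, M) = (½)*3 = 3/2)
x = -1 (x = 4 - 5 = -1)
w(f) = 4 (w(f) = -1*(-4) = 4)
√(w(-4 + T(3, 6)) + Y) = √(4 - 373) = √(-369) = 3*I*√41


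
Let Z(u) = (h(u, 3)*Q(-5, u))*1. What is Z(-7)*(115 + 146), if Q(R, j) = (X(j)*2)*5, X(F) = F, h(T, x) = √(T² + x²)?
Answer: -18270*√58 ≈ -1.3914e+5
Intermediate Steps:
Q(R, j) = 10*j (Q(R, j) = (j*2)*5 = (2*j)*5 = 10*j)
Z(u) = 10*u*√(9 + u²) (Z(u) = (√(u² + 3²)*(10*u))*1 = (√(u² + 9)*(10*u))*1 = (√(9 + u²)*(10*u))*1 = (10*u*√(9 + u²))*1 = 10*u*√(9 + u²))
Z(-7)*(115 + 146) = (10*(-7)*√(9 + (-7)²))*(115 + 146) = (10*(-7)*√(9 + 49))*261 = (10*(-7)*√58)*261 = -70*√58*261 = -18270*√58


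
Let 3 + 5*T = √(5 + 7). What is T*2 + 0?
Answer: -6/5 + 4*√3/5 ≈ 0.18564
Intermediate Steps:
T = -⅗ + 2*√3/5 (T = -⅗ + √(5 + 7)/5 = -⅗ + √12/5 = -⅗ + (2*√3)/5 = -⅗ + 2*√3/5 ≈ 0.092820)
T*2 + 0 = (-⅗ + 2*√3/5)*2 + 0 = (-6/5 + 4*√3/5) + 0 = -6/5 + 4*√3/5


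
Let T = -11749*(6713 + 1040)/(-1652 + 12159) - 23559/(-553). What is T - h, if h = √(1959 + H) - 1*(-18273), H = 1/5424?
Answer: -282636787/10507 - √3602084163/1356 ≈ -26944.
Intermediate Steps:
H = 1/5424 ≈ 0.00018437
T = -90642376/10507 (T = -11749/(10507/7753) - 23559*(-1/553) = -11749/(10507*(1/7753)) + 23559/553 = -11749/10507/7753 + 23559/553 = -11749*7753/10507 + 23559/553 = -91089997/10507 + 23559/553 = -90642376/10507 ≈ -8626.9)
h = 18273 + √3602084163/1356 (h = √(1959 + 1/5424) - 1*(-18273) = √(10625617/5424) + 18273 = √3602084163/1356 + 18273 = 18273 + √3602084163/1356 ≈ 18317.)
T - h = -90642376/10507 - (18273 + √3602084163/1356) = -90642376/10507 + (-18273 - √3602084163/1356) = -282636787/10507 - √3602084163/1356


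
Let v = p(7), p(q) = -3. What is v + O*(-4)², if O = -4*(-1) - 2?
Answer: 29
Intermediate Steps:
O = 2 (O = 4 - 2 = 2)
v = -3
v + O*(-4)² = -3 + 2*(-4)² = -3 + 2*16 = -3 + 32 = 29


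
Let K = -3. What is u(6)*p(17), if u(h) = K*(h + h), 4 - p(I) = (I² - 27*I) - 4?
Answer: -6408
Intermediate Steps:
p(I) = 8 - I² + 27*I (p(I) = 4 - ((I² - 27*I) - 4) = 4 - (-4 + I² - 27*I) = 4 + (4 - I² + 27*I) = 8 - I² + 27*I)
u(h) = -6*h (u(h) = -3*(h + h) = -6*h)
u(6)*p(17) = (-6*6)*(8 - 1*17² + 27*17) = -36*(8 - 1*289 + 459) = -36*(8 - 289 + 459) = -36*178 = -6408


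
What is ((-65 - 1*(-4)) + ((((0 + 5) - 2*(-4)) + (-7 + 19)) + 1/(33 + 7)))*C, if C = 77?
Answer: -110803/40 ≈ -2770.1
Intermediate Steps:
((-65 - 1*(-4)) + ((((0 + 5) - 2*(-4)) + (-7 + 19)) + 1/(33 + 7)))*C = ((-65 - 1*(-4)) + ((((0 + 5) - 2*(-4)) + (-7 + 19)) + 1/(33 + 7)))*77 = ((-65 + 4) + (((5 + 8) + 12) + 1/40))*77 = (-61 + ((13 + 12) + 1/40))*77 = (-61 + (25 + 1/40))*77 = (-61 + 1001/40)*77 = -1439/40*77 = -110803/40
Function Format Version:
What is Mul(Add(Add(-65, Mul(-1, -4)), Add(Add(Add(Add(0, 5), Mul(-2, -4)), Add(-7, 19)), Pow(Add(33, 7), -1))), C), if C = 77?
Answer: Rational(-110803, 40) ≈ -2770.1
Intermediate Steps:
Mul(Add(Add(-65, Mul(-1, -4)), Add(Add(Add(Add(0, 5), Mul(-2, -4)), Add(-7, 19)), Pow(Add(33, 7), -1))), C) = Mul(Add(Add(-65, Mul(-1, -4)), Add(Add(Add(Add(0, 5), Mul(-2, -4)), Add(-7, 19)), Pow(Add(33, 7), -1))), 77) = Mul(Add(Add(-65, 4), Add(Add(Add(5, 8), 12), Pow(40, -1))), 77) = Mul(Add(-61, Add(Add(13, 12), Rational(1, 40))), 77) = Mul(Add(-61, Add(25, Rational(1, 40))), 77) = Mul(Add(-61, Rational(1001, 40)), 77) = Mul(Rational(-1439, 40), 77) = Rational(-110803, 40)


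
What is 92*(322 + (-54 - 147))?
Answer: 11132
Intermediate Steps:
92*(322 + (-54 - 147)) = 92*(322 - 201) = 92*121 = 11132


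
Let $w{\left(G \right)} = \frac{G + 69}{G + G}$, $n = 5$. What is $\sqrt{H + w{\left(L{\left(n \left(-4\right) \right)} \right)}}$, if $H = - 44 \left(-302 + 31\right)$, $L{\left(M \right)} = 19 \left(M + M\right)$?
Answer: $\frac{\sqrt{1721891245}}{380} \approx 109.2$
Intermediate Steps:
$L{\left(M \right)} = 38 M$ ($L{\left(M \right)} = 19 \cdot 2 M = 38 M$)
$H = 11924$ ($H = \left(-44\right) \left(-271\right) = 11924$)
$w{\left(G \right)} = \frac{69 + G}{2 G}$
$\sqrt{H + w{\left(L{\left(n \left(-4\right) \right)} \right)}} = \sqrt{11924 + \frac{69 + 38 \cdot 5 \left(-4\right)}{2 \cdot 38 \cdot 5 \left(-4\right)}} = \sqrt{11924 + \frac{69 + 38 \left(-20\right)}{2 \cdot 38 \left(-20\right)}} = \sqrt{11924 + \frac{69 - 760}{2 \left(-760\right)}} = \sqrt{11924 + \frac{1}{2} \left(- \frac{1}{760}\right) \left(-691\right)} = \sqrt{11924 + \frac{691}{1520}} = \sqrt{\frac{18125171}{1520}} = \frac{\sqrt{1721891245}}{380}$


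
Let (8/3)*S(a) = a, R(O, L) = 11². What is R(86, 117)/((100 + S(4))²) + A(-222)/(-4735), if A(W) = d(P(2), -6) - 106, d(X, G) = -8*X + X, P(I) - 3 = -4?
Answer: 6371431/195124615 ≈ 0.032653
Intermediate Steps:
R(O, L) = 121
P(I) = -1 (P(I) = 3 - 4 = -1)
d(X, G) = -7*X
S(a) = 3*a/8
A(W) = -99 (A(W) = -7*(-1) - 106 = 7 - 106 = -99)
R(86, 117)/((100 + S(4))²) + A(-222)/(-4735) = 121/((100 + (3/8)*4)²) - 99/(-4735) = 121/((100 + 3/2)²) - 99*(-1/4735) = 121/((203/2)²) + 99/4735 = 121/(41209/4) + 99/4735 = 121*(4/41209) + 99/4735 = 484/41209 + 99/4735 = 6371431/195124615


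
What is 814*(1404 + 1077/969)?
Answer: 369434714/323 ≈ 1.1438e+6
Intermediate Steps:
814*(1404 + 1077/969) = 814*(1404 + 1077*(1/969)) = 814*(1404 + 359/323) = 814*(453851/323) = 369434714/323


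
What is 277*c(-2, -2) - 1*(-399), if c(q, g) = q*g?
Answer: 1507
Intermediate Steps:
c(q, g) = g*q
277*c(-2, -2) - 1*(-399) = 277*(-2*(-2)) - 1*(-399) = 277*4 + 399 = 1108 + 399 = 1507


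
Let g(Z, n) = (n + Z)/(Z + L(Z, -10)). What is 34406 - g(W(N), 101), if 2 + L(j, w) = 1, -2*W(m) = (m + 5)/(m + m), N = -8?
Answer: 1207439/35 ≈ 34498.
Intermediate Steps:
W(m) = -(5 + m)/(4*m) (W(m) = -(m + 5)/(2*(m + m)) = -(5 + m)/(2*(2*m)) = -(5 + m)*1/(2*m)/2 = -(5 + m)/(4*m))
L(j, w) = -1 (L(j, w) = -2 + 1 = -1)
g(Z, n) = (Z + n)/(-1 + Z) (g(Z, n) = (n + Z)/(Z - 1) = (Z + n)/(-1 + Z))
34406 - g(W(N), 101) = 34406 - ((¼)*(-5 - 1*(-8))/(-8) + 101)/(-1 + (¼)*(-5 - 1*(-8))/(-8)) = 34406 - ((¼)*(-⅛)*(-5 + 8) + 101)/(-1 + (¼)*(-⅛)*(-5 + 8)) = 34406 - ((¼)*(-⅛)*3 + 101)/(-1 + (¼)*(-⅛)*3) = 34406 - (-3/32 + 101)/(-1 - 3/32) = 34406 - 3229/((-35/32)*32) = 34406 - (-32)*3229/(35*32) = 34406 - 1*(-3229/35) = 34406 + 3229/35 = 1207439/35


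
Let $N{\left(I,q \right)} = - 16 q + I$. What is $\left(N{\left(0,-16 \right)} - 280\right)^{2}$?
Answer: $576$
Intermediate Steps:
$N{\left(I,q \right)} = I - 16 q$
$\left(N{\left(0,-16 \right)} - 280\right)^{2} = \left(\left(0 - -256\right) - 280\right)^{2} = \left(\left(0 + 256\right) - 280\right)^{2} = \left(256 - 280\right)^{2} = \left(-24\right)^{2} = 576$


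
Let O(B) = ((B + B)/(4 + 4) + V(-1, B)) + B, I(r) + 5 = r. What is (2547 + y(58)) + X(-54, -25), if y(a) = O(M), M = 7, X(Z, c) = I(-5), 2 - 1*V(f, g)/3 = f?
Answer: 10219/4 ≈ 2554.8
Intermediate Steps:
I(r) = -5 + r
V(f, g) = 6 - 3*f
X(Z, c) = -10 (X(Z, c) = -5 - 5 = -10)
O(B) = 9 + 5*B/4 (O(B) = ((B + B)/(4 + 4) + (6 - 3*(-1))) + B = ((2*B)/8 + (6 + 3)) + B = ((2*B)*(1/8) + 9) + B = (B/4 + 9) + B = (9 + B/4) + B = 9 + 5*B/4)
y(a) = 71/4 (y(a) = 9 + (5/4)*7 = 9 + 35/4 = 71/4)
(2547 + y(58)) + X(-54, -25) = (2547 + 71/4) - 10 = 10259/4 - 10 = 10219/4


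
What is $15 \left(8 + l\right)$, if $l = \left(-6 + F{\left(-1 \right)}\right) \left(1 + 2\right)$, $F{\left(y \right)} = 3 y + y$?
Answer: $-330$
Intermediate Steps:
$F{\left(y \right)} = 4 y$
$l = -30$ ($l = \left(-6 + 4 \left(-1\right)\right) \left(1 + 2\right) = \left(-6 - 4\right) 3 = \left(-10\right) 3 = -30$)
$15 \left(8 + l\right) = 15 \left(8 - 30\right) = 15 \left(-22\right) = -330$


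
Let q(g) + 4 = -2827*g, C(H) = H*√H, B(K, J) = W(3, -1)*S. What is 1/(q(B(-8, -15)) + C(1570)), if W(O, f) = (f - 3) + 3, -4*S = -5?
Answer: -56476/61718941839 + 25120*√1570/61718941839 ≈ 1.5212e-5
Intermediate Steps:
S = 5/4 (S = -¼*(-5) = 5/4 ≈ 1.2500)
W(O, f) = f (W(O, f) = (-3 + f) + 3 = f)
B(K, J) = -5/4 (B(K, J) = -1*5/4 = -5/4)
C(H) = H^(3/2)
q(g) = -4 - 2827*g
1/(q(B(-8, -15)) + C(1570)) = 1/((-4 - 2827*(-5/4)) + 1570^(3/2)) = 1/((-4 + 14135/4) + 1570*√1570) = 1/(14119/4 + 1570*√1570)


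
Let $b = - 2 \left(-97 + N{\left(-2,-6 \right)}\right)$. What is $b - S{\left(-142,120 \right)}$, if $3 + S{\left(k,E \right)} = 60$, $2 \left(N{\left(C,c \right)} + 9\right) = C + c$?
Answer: $163$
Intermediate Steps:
$N{\left(C,c \right)} = -9 + \frac{C}{2} + \frac{c}{2}$ ($N{\left(C,c \right)} = -9 + \frac{C + c}{2} = -9 + \left(\frac{C}{2} + \frac{c}{2}\right) = -9 + \frac{C}{2} + \frac{c}{2}$)
$S{\left(k,E \right)} = 57$ ($S{\left(k,E \right)} = -3 + 60 = 57$)
$b = 220$ ($b = - 2 \left(-97 + \left(-9 + \frac{1}{2} \left(-2\right) + \frac{1}{2} \left(-6\right)\right)\right) = - 2 \left(-97 - 13\right) = \left(-2\right) \left(-110\right) = 220$)
$b - S{\left(-142,120 \right)} = 220 - 57 = 163$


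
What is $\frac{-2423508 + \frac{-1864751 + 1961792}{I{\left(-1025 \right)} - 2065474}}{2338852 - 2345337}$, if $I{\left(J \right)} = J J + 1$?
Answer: $\frac{491898468765}{1316257856} \approx 373.71$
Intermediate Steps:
$I{\left(J \right)} = 1 + J^{2}$ ($I{\left(J \right)} = J^{2} + 1 = 1 + J^{2}$)
$\frac{-2423508 + \frac{-1864751 + 1961792}{I{\left(-1025 \right)} - 2065474}}{2338852 - 2345337} = \frac{-2423508 + \frac{-1864751 + 1961792}{\left(1 + \left(-1025\right)^{2}\right) - 2065474}}{2338852 - 2345337} = \frac{-2423508 + \frac{97041}{\left(1 + 1050625\right) - 2065474}}{-6485} = \left(-2423508 + \frac{97041}{1050626 - 2065474}\right) \left(- \frac{1}{6485}\right) = \left(-2423508 + \frac{97041}{-1014848}\right) \left(- \frac{1}{6485}\right) = \left(-2423508 + 97041 \left(- \frac{1}{1014848}\right)\right) \left(- \frac{1}{6485}\right) = \left(-2423508 - \frac{97041}{1014848}\right) \left(- \frac{1}{6485}\right) = \left(- \frac{2459492343825}{1014848}\right) \left(- \frac{1}{6485}\right) = \frac{491898468765}{1316257856}$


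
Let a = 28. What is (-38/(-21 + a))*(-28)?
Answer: 152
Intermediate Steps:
(-38/(-21 + a))*(-28) = (-38/(-21 + 28))*(-28) = (-38/7)*(-28) = ((⅐)*(-38))*(-28) = -38/7*(-28) = 152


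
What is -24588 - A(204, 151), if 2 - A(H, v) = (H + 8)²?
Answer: 20354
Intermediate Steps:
A(H, v) = 2 - (8 + H)² (A(H, v) = 2 - (H + 8)² = 2 - (8 + H)²)
-24588 - A(204, 151) = -24588 - (2 - (8 + 204)²) = -24588 - (2 - 1*212²) = -24588 - (2 - 1*44944) = -24588 - (2 - 44944) = -24588 - 1*(-44942) = -24588 + 44942 = 20354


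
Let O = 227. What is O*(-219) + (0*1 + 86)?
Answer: -49627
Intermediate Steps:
O*(-219) + (0*1 + 86) = 227*(-219) + (0*1 + 86) = -49713 + (0 + 86) = -49713 + 86 = -49627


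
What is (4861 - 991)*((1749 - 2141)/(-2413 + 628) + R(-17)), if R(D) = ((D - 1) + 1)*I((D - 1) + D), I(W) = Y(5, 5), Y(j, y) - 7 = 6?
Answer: -14525142/17 ≈ -8.5442e+5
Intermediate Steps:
Y(j, y) = 13 (Y(j, y) = 7 + 6 = 13)
I(W) = 13
R(D) = 13*D (R(D) = ((D - 1) + 1)*13 = ((-1 + D) + 1)*13 = D*13 = 13*D)
(4861 - 991)*((1749 - 2141)/(-2413 + 628) + R(-17)) = (4861 - 991)*((1749 - 2141)/(-2413 + 628) + 13*(-17)) = 3870*(-392/(-1785) - 221) = 3870*(-392*(-1/1785) - 221) = 3870*(56/255 - 221) = 3870*(-56299/255) = -14525142/17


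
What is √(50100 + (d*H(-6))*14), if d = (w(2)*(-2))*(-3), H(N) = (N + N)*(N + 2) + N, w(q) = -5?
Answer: 2*√8115 ≈ 180.17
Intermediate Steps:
H(N) = N + 2*N*(2 + N) (H(N) = (2*N)*(2 + N) + N = 2*N*(2 + N) + N = N + 2*N*(2 + N))
d = -30 (d = -5*(-2)*(-3) = 10*(-3) = -30)
√(50100 + (d*H(-6))*14) = √(50100 - (-180)*(5 + 2*(-6))*14) = √(50100 - (-180)*(5 - 12)*14) = √(50100 - (-180)*(-7)*14) = √(50100 - 30*42*14) = √(50100 - 1260*14) = √(50100 - 17640) = √32460 = 2*√8115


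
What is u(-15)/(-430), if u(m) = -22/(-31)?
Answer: -11/6665 ≈ -0.0016504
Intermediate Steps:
u(m) = 22/31 (u(m) = -22*(-1/31) = 22/31)
u(-15)/(-430) = (22/31)/(-430) = (22/31)*(-1/430) = -11/6665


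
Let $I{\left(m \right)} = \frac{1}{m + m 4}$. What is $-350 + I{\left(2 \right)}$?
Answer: $- \frac{3499}{10} \approx -349.9$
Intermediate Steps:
$I{\left(m \right)} = \frac{1}{5 m}$ ($I{\left(m \right)} = \frac{1}{m + 4 m} = \frac{1}{5 m}$)
$-350 + I{\left(2 \right)} = -350 + \frac{1}{5 \cdot 2} = -350 + \frac{1}{5} \cdot \frac{1}{2} = -350 + \frac{1}{10} = - \frac{3499}{10}$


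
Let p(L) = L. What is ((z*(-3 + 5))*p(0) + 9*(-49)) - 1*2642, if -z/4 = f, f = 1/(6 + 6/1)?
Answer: -3083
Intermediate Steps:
f = 1/12 (f = 1/(6 + 6*1) = 1/(6 + 6) = 1/12 ≈ 0.083333)
z = -⅓ (z = -4*1/12 = -⅓ ≈ -0.33333)
((z*(-3 + 5))*p(0) + 9*(-49)) - 1*2642 = (-(-3 + 5)/3*0 + 9*(-49)) - 1*2642 = (-⅓*2*0 - 441) - 2642 = (-⅔*0 - 441) - 2642 = (0 - 441) - 2642 = -441 - 2642 = -3083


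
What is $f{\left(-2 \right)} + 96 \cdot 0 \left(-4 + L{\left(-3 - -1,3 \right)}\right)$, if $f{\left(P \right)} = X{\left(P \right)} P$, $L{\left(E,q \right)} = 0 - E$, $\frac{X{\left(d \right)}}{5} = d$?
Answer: $20$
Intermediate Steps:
$X{\left(d \right)} = 5 d$
$L{\left(E,q \right)} = - E$
$f{\left(P \right)} = 5 P^{2}$ ($f{\left(P \right)} = 5 P P = 5 P^{2}$)
$f{\left(-2 \right)} + 96 \cdot 0 \left(-4 + L{\left(-3 - -1,3 \right)}\right) = 5 \left(-2\right)^{2} + 96 \cdot 0 \left(-4 - \left(-3 - -1\right)\right) = 5 \cdot 4 + 96 \cdot 0 \left(-4 - \left(-3 + 1\right)\right) = 20 + 96 \cdot 0 \left(-4 - -2\right) = 20 + 96 \cdot 0 \left(-4 + 2\right) = 20 + 96 \cdot 0 \left(-2\right) = 20 + 96 \cdot 0 = 20 + 0 = 20$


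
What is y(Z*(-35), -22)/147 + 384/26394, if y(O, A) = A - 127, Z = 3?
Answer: -646043/646653 ≈ -0.99906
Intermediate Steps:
y(O, A) = -127 + A
y(Z*(-35), -22)/147 + 384/26394 = (-127 - 22)/147 + 384/26394 = -149*1/147 + 384*(1/26394) = -149/147 + 64/4399 = -646043/646653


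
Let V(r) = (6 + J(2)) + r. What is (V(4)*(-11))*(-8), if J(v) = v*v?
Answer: 1232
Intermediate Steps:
J(v) = v²
V(r) = 10 + r (V(r) = (6 + 2²) + r = (6 + 4) + r = 10 + r)
(V(4)*(-11))*(-8) = ((10 + 4)*(-11))*(-8) = (14*(-11))*(-8) = -154*(-8) = 1232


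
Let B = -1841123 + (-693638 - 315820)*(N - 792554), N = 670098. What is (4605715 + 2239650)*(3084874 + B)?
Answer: 846192755773053635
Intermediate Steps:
B = 123612347725 (B = -1841123 + (-693638 - 315820)*(670098 - 792554) = -1841123 - 1009458*(-122456) = -1841123 + 123614188848 = 123612347725)
(4605715 + 2239650)*(3084874 + B) = (4605715 + 2239650)*(3084874 + 123612347725) = 6845365*123615432599 = 846192755773053635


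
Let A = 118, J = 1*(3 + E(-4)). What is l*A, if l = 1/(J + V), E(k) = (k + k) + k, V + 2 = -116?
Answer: -118/127 ≈ -0.92913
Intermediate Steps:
V = -118 (V = -2 - 116 = -118)
E(k) = 3*k (E(k) = 2*k + k = 3*k)
J = -9 (J = 1*(3 + 3*(-4)) = 1*(3 - 12) = 1*(-9) = -9)
l = -1/127 (l = 1/(-9 - 118) = 1/(-127) = -1/127 ≈ -0.0078740)
l*A = -1/127*118 = -118/127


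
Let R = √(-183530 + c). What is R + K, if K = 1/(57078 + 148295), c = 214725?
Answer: 1/205373 + √31195 ≈ 176.62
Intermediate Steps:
R = √31195 (R = √(-183530 + 214725) = √31195 ≈ 176.62)
K = 1/205373 ≈ 4.8692e-6
R + K = √31195 + 1/205373 = 1/205373 + √31195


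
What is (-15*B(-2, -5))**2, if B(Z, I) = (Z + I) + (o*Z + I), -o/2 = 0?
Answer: 32400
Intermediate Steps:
o = 0 (o = -2*0 = 0)
B(Z, I) = Z + 2*I (B(Z, I) = (Z + I) + (0*Z + I) = (I + Z) + (0 + I) = (I + Z) + I = Z + 2*I)
(-15*B(-2, -5))**2 = (-15*(-2 + 2*(-5)))**2 = (-15*(-2 - 10))**2 = (-15*(-12))**2 = 180**2 = 32400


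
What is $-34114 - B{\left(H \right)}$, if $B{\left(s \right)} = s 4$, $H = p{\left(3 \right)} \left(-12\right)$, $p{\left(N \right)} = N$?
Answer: $-33970$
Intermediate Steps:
$H = -36$ ($H = 3 \left(-12\right) = -36$)
$B{\left(s \right)} = 4 s$
$-34114 - B{\left(H \right)} = -34114 - 4 \left(-36\right) = -34114 - -144 = -34114 + 144 = -33970$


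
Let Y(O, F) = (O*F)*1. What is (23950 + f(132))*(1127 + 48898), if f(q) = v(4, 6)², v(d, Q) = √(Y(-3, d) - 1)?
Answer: 1197448425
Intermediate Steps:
Y(O, F) = F*O (Y(O, F) = (F*O)*1 = F*O)
v(d, Q) = √(-1 - 3*d) (v(d, Q) = √(d*(-3) - 1) = √(-3*d - 1) = √(-1 - 3*d))
f(q) = -13 (f(q) = (√(-1 - 3*4))² = (√(-1 - 12))² = (√(-13))² = (I*√13)² = -13)
(23950 + f(132))*(1127 + 48898) = (23950 - 13)*(1127 + 48898) = 23937*50025 = 1197448425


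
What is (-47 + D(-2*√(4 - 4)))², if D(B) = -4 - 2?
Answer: 2809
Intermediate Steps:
D(B) = -6
(-47 + D(-2*√(4 - 4)))² = (-47 - 6)² = (-53)² = 2809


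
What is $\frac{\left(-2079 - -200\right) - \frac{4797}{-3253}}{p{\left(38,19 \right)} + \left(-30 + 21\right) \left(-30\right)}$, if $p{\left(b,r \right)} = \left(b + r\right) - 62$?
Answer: $- \frac{1221518}{172409} \approx -7.085$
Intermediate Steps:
$p{\left(b,r \right)} = -62 + b + r$
$\frac{\left(-2079 - -200\right) - \frac{4797}{-3253}}{p{\left(38,19 \right)} + \left(-30 + 21\right) \left(-30\right)} = \frac{\left(-2079 - -200\right) - \frac{4797}{-3253}}{\left(-62 + 38 + 19\right) + \left(-30 + 21\right) \left(-30\right)} = \frac{\left(-2079 + 200\right) - - \frac{4797}{3253}}{-5 - -270} = \frac{-1879 + \frac{4797}{3253}}{-5 + 270} = - \frac{6107590}{3253 \cdot 265} = \left(- \frac{6107590}{3253}\right) \frac{1}{265} = - \frac{1221518}{172409}$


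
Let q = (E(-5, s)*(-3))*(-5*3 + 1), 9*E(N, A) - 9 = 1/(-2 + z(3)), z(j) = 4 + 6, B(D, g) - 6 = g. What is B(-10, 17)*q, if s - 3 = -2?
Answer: 11753/12 ≈ 979.42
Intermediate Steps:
s = 1 (s = 3 - 2 = 1)
B(D, g) = 6 + g
z(j) = 10
E(N, A) = 73/72 (E(N, A) = 1 + 1/(9*(-2 + 10)) = 1 + (⅑)/8 = 1 + (⅑)*(⅛) = 1 + 1/72 = 73/72)
q = 511/12 (q = ((73/72)*(-3))*(-5*3 + 1) = -73*(-15 + 1)/24 = -73/24*(-14) = 511/12 ≈ 42.583)
B(-10, 17)*q = (6 + 17)*(511/12) = 23*(511/12) = 11753/12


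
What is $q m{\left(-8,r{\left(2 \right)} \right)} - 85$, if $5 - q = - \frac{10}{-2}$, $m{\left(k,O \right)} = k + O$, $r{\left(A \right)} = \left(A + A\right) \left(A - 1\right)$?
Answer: $-85$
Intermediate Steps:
$r{\left(A \right)} = 2 A \left(-1 + A\right)$
$m{\left(k,O \right)} = O + k$
$q = 0$ ($q = 5 - - \frac{10}{-2} = 5 - \left(-10\right) \left(- \frac{1}{2}\right) = 5 - 5 = 0$)
$q m{\left(-8,r{\left(2 \right)} \right)} - 85 = 0 \left(2 \cdot 2 \left(-1 + 2\right) - 8\right) - 85 = 0 \left(2 \cdot 2 \cdot 1 - 8\right) - 85 = 0 \left(4 - 8\right) - 85 = 0 \left(-4\right) - 85 = 0 - 85 = -85$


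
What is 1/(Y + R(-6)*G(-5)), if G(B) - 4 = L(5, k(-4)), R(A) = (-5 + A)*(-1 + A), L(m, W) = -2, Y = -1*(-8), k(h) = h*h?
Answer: 1/162 ≈ 0.0061728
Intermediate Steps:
k(h) = h²
Y = 8
R(A) = (-1 + A)*(-5 + A)
G(B) = 2 (G(B) = 4 - 2 = 2)
1/(Y + R(-6)*G(-5)) = 1/(8 + (5 + (-6)² - 6*(-6))*2) = 1/(8 + (5 + 36 + 36)*2) = 1/(8 + 77*2) = 1/(8 + 154) = 1/162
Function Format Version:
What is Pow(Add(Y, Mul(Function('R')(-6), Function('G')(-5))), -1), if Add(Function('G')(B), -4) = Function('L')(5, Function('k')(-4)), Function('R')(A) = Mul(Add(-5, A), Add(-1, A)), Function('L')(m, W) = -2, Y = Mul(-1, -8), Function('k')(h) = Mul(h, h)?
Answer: Rational(1, 162) ≈ 0.0061728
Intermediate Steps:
Function('k')(h) = Pow(h, 2)
Y = 8
Function('R')(A) = Mul(Add(-1, A), Add(-5, A))
Function('G')(B) = 2 (Function('G')(B) = Add(4, -2) = 2)
Pow(Add(Y, Mul(Function('R')(-6), Function('G')(-5))), -1) = Pow(Add(8, Mul(Add(5, Pow(-6, 2), Mul(-6, -6)), 2)), -1) = Pow(Add(8, Mul(Add(5, 36, 36), 2)), -1) = Pow(Add(8, Mul(77, 2)), -1) = Pow(Add(8, 154), -1) = Pow(162, -1) = Rational(1, 162)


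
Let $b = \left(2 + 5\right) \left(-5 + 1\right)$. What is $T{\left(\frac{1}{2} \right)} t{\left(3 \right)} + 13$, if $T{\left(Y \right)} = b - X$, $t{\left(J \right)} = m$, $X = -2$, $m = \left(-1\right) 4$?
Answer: $117$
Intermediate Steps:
$m = -4$
$t{\left(J \right)} = -4$
$b = -28$ ($b = 7 \left(-4\right) = -28$)
$T{\left(Y \right)} = -26$ ($T{\left(Y \right)} = -28 - -2 = -28 + 2 = -26$)
$T{\left(\frac{1}{2} \right)} t{\left(3 \right)} + 13 = \left(-26\right) \left(-4\right) + 13 = 104 + 13 = 117$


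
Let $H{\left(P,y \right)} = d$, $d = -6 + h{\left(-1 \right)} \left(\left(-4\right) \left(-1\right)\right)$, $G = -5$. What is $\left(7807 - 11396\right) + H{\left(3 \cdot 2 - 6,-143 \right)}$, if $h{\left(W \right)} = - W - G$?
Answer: $-3571$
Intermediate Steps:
$h{\left(W \right)} = 5 - W$ ($h{\left(W \right)} = - W - -5 = - W + 5 = 5 - W$)
$d = 18$ ($d = -6 + \left(5 - -1\right) \left(\left(-4\right) \left(-1\right)\right) = -6 + \left(5 + 1\right) 4 = -6 + 6 \cdot 4 = -6 + 24 = 18$)
$H{\left(P,y \right)} = 18$
$\left(7807 - 11396\right) + H{\left(3 \cdot 2 - 6,-143 \right)} = \left(7807 - 11396\right) + 18 = -3589 + 18 = -3571$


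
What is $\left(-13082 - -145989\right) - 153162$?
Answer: $-20255$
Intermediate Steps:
$\left(-13082 - -145989\right) - 153162 = \left(-13082 + 145989\right) - 153162 = 132907 - 153162 = -20255$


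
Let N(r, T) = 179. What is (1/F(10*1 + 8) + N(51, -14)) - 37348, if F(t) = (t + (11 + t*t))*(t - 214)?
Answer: -2571648773/69188 ≈ -37169.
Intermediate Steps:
F(t) = (-214 + t)*(11 + t + t²) (F(t) = (t + (11 + t²))*(-214 + t) = (11 + t + t²)*(-214 + t) = (-214 + t)*(11 + t + t²))
(1/F(10*1 + 8) + N(51, -14)) - 37348 = (1/(-2354 + (10*1 + 8)³ - 213*(10*1 + 8)² - 203*(10*1 + 8)) + 179) - 37348 = (1/(-2354 + (10 + 8)³ - 213*(10 + 8)² - 203*(10 + 8)) + 179) - 37348 = (1/(-2354 + 18³ - 213*18² - 203*18) + 179) - 37348 = (1/(-2354 + 5832 - 213*324 - 3654) + 179) - 37348 = (1/(-2354 + 5832 - 69012 - 3654) + 179) - 37348 = (1/(-69188) + 179) - 37348 = (-1/69188 + 179) - 37348 = 12384651/69188 - 37348 = -2571648773/69188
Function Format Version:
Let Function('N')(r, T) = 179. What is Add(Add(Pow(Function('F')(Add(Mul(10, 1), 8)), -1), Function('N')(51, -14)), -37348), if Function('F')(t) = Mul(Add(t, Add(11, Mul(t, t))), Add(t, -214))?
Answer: Rational(-2571648773, 69188) ≈ -37169.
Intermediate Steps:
Function('F')(t) = Mul(Add(-214, t), Add(11, t, Pow(t, 2))) (Function('F')(t) = Mul(Add(t, Add(11, Pow(t, 2))), Add(-214, t)) = Mul(Add(11, t, Pow(t, 2)), Add(-214, t)) = Mul(Add(-214, t), Add(11, t, Pow(t, 2))))
Add(Add(Pow(Function('F')(Add(Mul(10, 1), 8)), -1), Function('N')(51, -14)), -37348) = Add(Add(Pow(Add(-2354, Pow(Add(Mul(10, 1), 8), 3), Mul(-213, Pow(Add(Mul(10, 1), 8), 2)), Mul(-203, Add(Mul(10, 1), 8))), -1), 179), -37348) = Add(Add(Pow(Add(-2354, Pow(Add(10, 8), 3), Mul(-213, Pow(Add(10, 8), 2)), Mul(-203, Add(10, 8))), -1), 179), -37348) = Add(Add(Pow(Add(-2354, Pow(18, 3), Mul(-213, Pow(18, 2)), Mul(-203, 18)), -1), 179), -37348) = Add(Add(Pow(Add(-2354, 5832, Mul(-213, 324), -3654), -1), 179), -37348) = Add(Add(Pow(Add(-2354, 5832, -69012, -3654), -1), 179), -37348) = Add(Add(Pow(-69188, -1), 179), -37348) = Add(Add(Rational(-1, 69188), 179), -37348) = Add(Rational(12384651, 69188), -37348) = Rational(-2571648773, 69188)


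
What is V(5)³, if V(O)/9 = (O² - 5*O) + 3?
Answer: 19683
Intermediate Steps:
V(O) = 27 - 45*O + 9*O² (V(O) = 9*((O² - 5*O) + 3) = 9*(3 + O² - 5*O) = 27 - 45*O + 9*O²)
V(5)³ = (27 - 45*5 + 9*5²)³ = (27 - 225 + 9*25)³ = (27 - 225 + 225)³ = 27³ = 19683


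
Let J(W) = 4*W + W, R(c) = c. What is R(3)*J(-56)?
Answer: -840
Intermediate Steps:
J(W) = 5*W
R(3)*J(-56) = 3*(5*(-56)) = 3*(-280) = -840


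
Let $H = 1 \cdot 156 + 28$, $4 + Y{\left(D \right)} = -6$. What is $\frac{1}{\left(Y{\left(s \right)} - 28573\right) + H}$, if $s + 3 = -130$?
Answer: $- \frac{1}{28399} \approx -3.5212 \cdot 10^{-5}$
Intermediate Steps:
$s = -133$ ($s = -3 - 130 = -133$)
$Y{\left(D \right)} = -10$ ($Y{\left(D \right)} = -4 - 6 = -10$)
$H = 184$ ($H = 156 + 28 = 184$)
$\frac{1}{\left(Y{\left(s \right)} - 28573\right) + H} = \frac{1}{\left(-10 - 28573\right) + 184} = \frac{1}{-28583 + 184} = \frac{1}{-28399} = - \frac{1}{28399}$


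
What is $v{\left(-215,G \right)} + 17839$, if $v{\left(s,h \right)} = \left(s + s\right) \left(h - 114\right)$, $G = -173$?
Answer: $141249$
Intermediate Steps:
$v{\left(s,h \right)} = 2 s \left(-114 + h\right)$
$v{\left(-215,G \right)} + 17839 = 2 \left(-215\right) \left(-114 - 173\right) + 17839 = 2 \left(-215\right) \left(-287\right) + 17839 = 123410 + 17839 = 141249$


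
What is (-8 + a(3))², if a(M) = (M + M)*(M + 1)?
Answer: 256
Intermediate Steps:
a(M) = 2*M*(1 + M) (a(M) = (2*M)*(1 + M) = 2*M*(1 + M))
(-8 + a(3))² = (-8 + 2*3*(1 + 3))² = (-8 + 2*3*4)² = (-8 + 24)² = 16² = 256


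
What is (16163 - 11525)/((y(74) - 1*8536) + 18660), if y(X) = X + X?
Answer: 773/1712 ≈ 0.45152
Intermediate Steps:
y(X) = 2*X
(16163 - 11525)/((y(74) - 1*8536) + 18660) = (16163 - 11525)/((2*74 - 1*8536) + 18660) = 4638/((148 - 8536) + 18660) = 4638/(-8388 + 18660) = 4638/10272 = 4638*(1/10272) = 773/1712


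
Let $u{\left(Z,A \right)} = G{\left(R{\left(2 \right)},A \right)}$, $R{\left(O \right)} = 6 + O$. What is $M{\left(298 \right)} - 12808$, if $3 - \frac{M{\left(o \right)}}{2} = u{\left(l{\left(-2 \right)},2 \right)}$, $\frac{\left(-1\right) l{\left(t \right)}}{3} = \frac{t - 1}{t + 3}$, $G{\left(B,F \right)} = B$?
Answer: $-12818$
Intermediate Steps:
$l{\left(t \right)} = - \frac{3 \left(-1 + t\right)}{3 + t}$ ($l{\left(t \right)} = - 3 \frac{t - 1}{t + 3} = - 3 \frac{-1 + t}{3 + t} = - \frac{3 \left(-1 + t\right)}{3 + t}$)
$u{\left(Z,A \right)} = 8$ ($u{\left(Z,A \right)} = 6 + 2 = 8$)
$M{\left(o \right)} = -10$ ($M{\left(o \right)} = 6 - 16 = -10$)
$M{\left(298 \right)} - 12808 = -10 - 12808 = -12818$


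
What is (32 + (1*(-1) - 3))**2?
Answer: 784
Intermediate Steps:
(32 + (1*(-1) - 3))**2 = (32 + (-1 - 3))**2 = (32 - 4)**2 = 28**2 = 784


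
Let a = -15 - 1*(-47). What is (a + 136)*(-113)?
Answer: -18984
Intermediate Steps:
a = 32 (a = -15 + 47 = 32)
(a + 136)*(-113) = (32 + 136)*(-113) = 168*(-113) = -18984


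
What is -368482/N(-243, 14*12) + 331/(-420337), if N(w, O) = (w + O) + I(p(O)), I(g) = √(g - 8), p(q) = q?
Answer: 2323298914727/459428341 + 1473928*√10/5465 ≈ 5909.8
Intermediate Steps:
I(g) = √(-8 + g)
N(w, O) = O + w + √(-8 + O) (N(w, O) = (w + O) + √(-8 + O) = (O + w) + √(-8 + O) = O + w + √(-8 + O))
-368482/N(-243, 14*12) + 331/(-420337) = -368482/(14*12 - 243 + √(-8 + 14*12)) + 331/(-420337) = -368482/(168 - 243 + √(-8 + 168)) + 331*(-1/420337) = -368482/(168 - 243 + √160) - 331/420337 = -368482/(168 - 243 + 4*√10) - 331/420337 = -368482/(-75 + 4*√10) - 331/420337 = -331/420337 - 368482/(-75 + 4*√10)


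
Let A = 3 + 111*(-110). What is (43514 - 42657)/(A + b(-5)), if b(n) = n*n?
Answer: -857/12182 ≈ -0.070350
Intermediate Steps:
b(n) = n**2
A = -12207 (A = 3 - 12210 = -12207)
(43514 - 42657)/(A + b(-5)) = (43514 - 42657)/(-12207 + (-5)**2) = 857/(-12207 + 25) = 857/(-12182) = 857*(-1/12182) = -857/12182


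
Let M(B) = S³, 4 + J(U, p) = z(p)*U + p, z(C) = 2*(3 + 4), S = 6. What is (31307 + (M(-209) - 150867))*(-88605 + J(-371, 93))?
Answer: 11183726240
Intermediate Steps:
z(C) = 14 (z(C) = 2*7 = 14)
J(U, p) = -4 + p + 14*U (J(U, p) = -4 + (14*U + p) = -4 + (p + 14*U) = -4 + p + 14*U)
M(B) = 216 (M(B) = 6³ = 216)
(31307 + (M(-209) - 150867))*(-88605 + J(-371, 93)) = (31307 + (216 - 150867))*(-88605 + (-4 + 93 + 14*(-371))) = (31307 - 150651)*(-88605 + (-4 + 93 - 5194)) = -119344*(-88605 - 5105) = -119344*(-93710) = 11183726240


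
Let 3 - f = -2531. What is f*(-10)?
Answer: -25340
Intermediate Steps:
f = 2534 (f = 3 - 1*(-2531) = 3 + 2531 = 2534)
f*(-10) = 2534*(-10) = -25340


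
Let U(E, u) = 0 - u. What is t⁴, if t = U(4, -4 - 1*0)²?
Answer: 65536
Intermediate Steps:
U(E, u) = -u
t = 16 (t = (-(-4 - 1*0))² = (-(-4 + 0))² = (-1*(-4))² = 4² = 16)
t⁴ = 16⁴ = 65536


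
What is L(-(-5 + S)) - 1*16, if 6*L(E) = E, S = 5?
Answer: -16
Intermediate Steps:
L(E) = E/6
L(-(-5 + S)) - 1*16 = (-(-5 + 5))/6 - 1*16 = (-1*0)/6 - 16 = (⅙)*0 - 16 = 0 - 16 = -16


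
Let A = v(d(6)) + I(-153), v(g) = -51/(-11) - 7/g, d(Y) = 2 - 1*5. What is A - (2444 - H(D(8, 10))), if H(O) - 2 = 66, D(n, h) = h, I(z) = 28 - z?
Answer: -72205/33 ≈ -2188.0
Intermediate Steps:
H(O) = 68 (H(O) = 2 + 66 = 68)
d(Y) = -3 (d(Y) = 2 - 5 = -3)
v(g) = 51/11 - 7/g (v(g) = -51*(-1/11) - 7/g = 51/11 - 7/g)
A = 6203/33 (A = (51/11 - 7/(-3)) + (28 - 1*(-153)) = (51/11 - 7*(-⅓)) + (28 + 153) = (51/11 + 7/3) + 181 = 230/33 + 181 = 6203/33 ≈ 187.97)
A - (2444 - H(D(8, 10))) = 6203/33 - (2444 - 1*68) = 6203/33 - (2444 - 68) = 6203/33 - 1*2376 = 6203/33 - 2376 = -72205/33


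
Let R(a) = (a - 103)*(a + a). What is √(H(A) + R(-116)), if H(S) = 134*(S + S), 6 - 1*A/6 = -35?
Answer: 32*√114 ≈ 341.67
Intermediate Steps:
A = 246 (A = 36 - 6*(-35) = 36 + 210 = 246)
H(S) = 268*S (H(S) = 134*(2*S) = 268*S)
R(a) = 2*a*(-103 + a) (R(a) = (-103 + a)*(2*a) = 2*a*(-103 + a))
√(H(A) + R(-116)) = √(268*246 + 2*(-116)*(-103 - 116)) = √(65928 + 2*(-116)*(-219)) = √(65928 + 50808) = √116736 = 32*√114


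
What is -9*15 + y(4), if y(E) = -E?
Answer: -139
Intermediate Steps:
-9*15 + y(4) = -9*15 - 1*4 = -135 - 4 = -139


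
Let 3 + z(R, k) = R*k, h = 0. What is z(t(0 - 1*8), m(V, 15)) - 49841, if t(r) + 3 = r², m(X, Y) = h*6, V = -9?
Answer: -49844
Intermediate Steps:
m(X, Y) = 0 (m(X, Y) = 0*6 = 0)
t(r) = -3 + r²
z(R, k) = -3 + R*k
z(t(0 - 1*8), m(V, 15)) - 49841 = (-3 + (-3 + (0 - 1*8)²)*0) - 49841 = (-3 + (-3 + (0 - 8)²)*0) - 49841 = (-3 + (-3 + (-8)²)*0) - 49841 = (-3 + (-3 + 64)*0) - 49841 = (-3 + 61*0) - 49841 = (-3 + 0) - 49841 = -3 - 49841 = -49844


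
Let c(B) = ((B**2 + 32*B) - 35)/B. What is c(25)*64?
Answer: 17792/5 ≈ 3558.4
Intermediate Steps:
c(B) = (-35 + B**2 + 32*B)/B
c(25)*64 = (32 + 25 - 35/25)*64 = (32 + 25 - 35*1/25)*64 = (32 + 25 - 7/5)*64 = (278/5)*64 = 17792/5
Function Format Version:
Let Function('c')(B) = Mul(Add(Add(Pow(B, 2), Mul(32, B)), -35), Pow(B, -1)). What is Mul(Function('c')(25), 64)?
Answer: Rational(17792, 5) ≈ 3558.4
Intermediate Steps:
Function('c')(B) = Mul(Pow(B, -1), Add(-35, Pow(B, 2), Mul(32, B))) (Function('c')(B) = Mul(Add(-35, Pow(B, 2), Mul(32, B)), Pow(B, -1)) = Mul(Pow(B, -1), Add(-35, Pow(B, 2), Mul(32, B))))
Mul(Function('c')(25), 64) = Mul(Add(32, 25, Mul(-35, Pow(25, -1))), 64) = Mul(Add(32, 25, Mul(-35, Rational(1, 25))), 64) = Mul(Add(32, 25, Rational(-7, 5)), 64) = Mul(Rational(278, 5), 64) = Rational(17792, 5)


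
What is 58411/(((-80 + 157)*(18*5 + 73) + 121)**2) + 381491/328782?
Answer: 10213145094191/8799279464448 ≈ 1.1607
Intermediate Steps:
58411/(((-80 + 157)*(18*5 + 73) + 121)**2) + 381491/328782 = 58411/((77*(90 + 73) + 121)**2) + 381491*(1/328782) = 58411/((77*163 + 121)**2) + 381491/328782 = 58411/((12551 + 121)**2) + 381491/328782 = 58411/(12672**2) + 381491/328782 = 58411/160579584 + 381491/328782 = 10213145094191/8799279464448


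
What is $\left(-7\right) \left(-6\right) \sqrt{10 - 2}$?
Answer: $84 \sqrt{2} \approx 118.79$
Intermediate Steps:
$\left(-7\right) \left(-6\right) \sqrt{10 - 2} = 42 \sqrt{8} = 42 \cdot 2 \sqrt{2} = 84 \sqrt{2}$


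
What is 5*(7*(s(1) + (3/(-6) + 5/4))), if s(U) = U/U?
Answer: 245/4 ≈ 61.250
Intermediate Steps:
s(U) = 1
5*(7*(s(1) + (3/(-6) + 5/4))) = 5*(7*(1 + (3/(-6) + 5/4))) = 5*(7*(1 + (3*(-⅙) + 5*(¼)))) = 5*(7*(1 + (-½ + 5/4))) = 5*(7*(1 + ¾)) = 5*(7*(7/4)) = 5*(49/4) = 245/4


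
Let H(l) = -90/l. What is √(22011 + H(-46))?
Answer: √11644854/23 ≈ 148.37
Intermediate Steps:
√(22011 + H(-46)) = √(22011 - 90/(-46)) = √(22011 - 90*(-1/46)) = √(22011 + 45/23) = √(506298/23) = √11644854/23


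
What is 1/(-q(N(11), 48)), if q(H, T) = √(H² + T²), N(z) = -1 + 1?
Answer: -1/48 ≈ -0.020833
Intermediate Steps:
N(z) = 0
1/(-q(N(11), 48)) = 1/(-√(0² + 48²)) = 1/(-√(0 + 2304)) = 1/(-√2304) = 1/(-1*48) = 1/(-48) = -1/48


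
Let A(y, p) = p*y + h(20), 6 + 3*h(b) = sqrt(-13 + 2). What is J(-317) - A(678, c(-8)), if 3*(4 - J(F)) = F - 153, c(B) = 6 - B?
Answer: -27988/3 - I*sqrt(11)/3 ≈ -9329.3 - 1.1055*I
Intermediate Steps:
J(F) = 55 - F/3 (J(F) = 4 - (F - 153)/3 = 4 - (-153 + F)/3 = 4 + (51 - F/3) = 55 - F/3)
h(b) = -2 + I*sqrt(11)/3 (h(b) = -2 + sqrt(-13 + 2)/3 = -2 + sqrt(-11)/3 = -2 + (I*sqrt(11))/3 = -2 + I*sqrt(11)/3)
A(y, p) = -2 + p*y + I*sqrt(11)/3 (A(y, p) = p*y + (-2 + I*sqrt(11)/3) = -2 + p*y + I*sqrt(11)/3)
J(-317) - A(678, c(-8)) = (55 - 1/3*(-317)) - (-2 + (6 - 1*(-8))*678 + I*sqrt(11)/3) = (55 + 317/3) - (-2 + (6 + 8)*678 + I*sqrt(11)/3) = 482/3 - (-2 + 14*678 + I*sqrt(11)/3) = 482/3 - (-2 + 9492 + I*sqrt(11)/3) = 482/3 - (9490 + I*sqrt(11)/3) = 482/3 + (-9490 - I*sqrt(11)/3) = -27988/3 - I*sqrt(11)/3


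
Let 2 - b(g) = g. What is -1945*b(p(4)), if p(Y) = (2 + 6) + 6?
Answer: 23340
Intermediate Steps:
p(Y) = 14 (p(Y) = 8 + 6 = 14)
b(g) = 2 - g
-1945*b(p(4)) = -1945*(2 - 1*14) = -1945*(2 - 14) = -1945*(-12) = 23340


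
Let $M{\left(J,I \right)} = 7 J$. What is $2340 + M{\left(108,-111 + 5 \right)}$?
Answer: $3096$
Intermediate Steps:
$2340 + M{\left(108,-111 + 5 \right)} = 2340 + 7 \cdot 108 = 2340 + 756 = 3096$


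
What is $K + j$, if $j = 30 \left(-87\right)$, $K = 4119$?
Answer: $1509$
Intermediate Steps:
$j = -2610$
$K + j = 4119 - 2610 = 1509$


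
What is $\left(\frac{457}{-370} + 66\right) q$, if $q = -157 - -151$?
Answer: $- \frac{71889}{185} \approx -388.59$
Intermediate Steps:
$q = -6$ ($q = -157 + 151 = -6$)
$\left(\frac{457}{-370} + 66\right) q = \left(\frac{457}{-370} + 66\right) \left(-6\right) = \left(457 \left(- \frac{1}{370}\right) + 66\right) \left(-6\right) = \left(- \frac{457}{370} + 66\right) \left(-6\right) = \frac{23963}{370} \left(-6\right) = - \frac{71889}{185}$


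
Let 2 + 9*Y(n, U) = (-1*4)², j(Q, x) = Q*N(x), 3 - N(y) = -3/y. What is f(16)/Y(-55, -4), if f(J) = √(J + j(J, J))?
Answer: 9*√67/14 ≈ 5.2620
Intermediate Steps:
N(y) = 3 + 3/y (N(y) = 3 - (-3)/y = 3 + 3/y)
j(Q, x) = Q*(3 + 3/x)
Y(n, U) = 14/9 (Y(n, U) = -2/9 + (-1*4)²/9 = -2/9 + (⅑)*(-4)² = -2/9 + (⅑)*16 = -2/9 + 16/9 = 14/9)
f(J) = √(3 + 4*J) (f(J) = √(J + 3*J*(1 + J)/J) = √(J + (3 + 3*J)) = √(3 + 4*J))
f(16)/Y(-55, -4) = √(3 + 4*16)/(14/9) = √(3 + 64)*(9/14) = √67*(9/14) = 9*√67/14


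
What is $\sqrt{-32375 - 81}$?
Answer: $2 i \sqrt{8114} \approx 180.16 i$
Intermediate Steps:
$\sqrt{-32375 - 81} = \sqrt{-32456} = 2 i \sqrt{8114}$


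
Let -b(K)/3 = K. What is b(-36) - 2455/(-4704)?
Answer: 510487/4704 ≈ 108.52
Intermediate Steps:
b(K) = -3*K
b(-36) - 2455/(-4704) = -3*(-36) - 2455/(-4704) = 108 - 2455*(-1/4704) = 108 + 2455/4704 = 510487/4704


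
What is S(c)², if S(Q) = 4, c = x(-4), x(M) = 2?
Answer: 16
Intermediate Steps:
c = 2
S(c)² = 4² = 16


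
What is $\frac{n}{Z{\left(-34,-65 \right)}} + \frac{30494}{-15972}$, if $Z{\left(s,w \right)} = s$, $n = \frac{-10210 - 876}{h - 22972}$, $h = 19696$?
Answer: $- \frac{148900387}{74126052} \approx -2.0087$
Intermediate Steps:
$n = \frac{5543}{1638}$ ($n = \frac{-10210 - 876}{19696 - 22972} = - \frac{11086}{-3276} = \left(-11086\right) \left(- \frac{1}{3276}\right) = \frac{5543}{1638} \approx 3.384$)
$\frac{n}{Z{\left(-34,-65 \right)}} + \frac{30494}{-15972} = \frac{5543}{1638 \left(-34\right)} + \frac{30494}{-15972} = \frac{5543}{1638} \left(- \frac{1}{34}\right) + 30494 \left(- \frac{1}{15972}\right) = - \frac{5543}{55692} - \frac{15247}{7986} = - \frac{148900387}{74126052}$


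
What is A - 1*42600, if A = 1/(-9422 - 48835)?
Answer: -2481748201/58257 ≈ -42600.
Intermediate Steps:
A = -1/58257 (A = 1/(-58257) = -1/58257 ≈ -1.7165e-5)
A - 1*42600 = -1/58257 - 1*42600 = -1/58257 - 42600 = -2481748201/58257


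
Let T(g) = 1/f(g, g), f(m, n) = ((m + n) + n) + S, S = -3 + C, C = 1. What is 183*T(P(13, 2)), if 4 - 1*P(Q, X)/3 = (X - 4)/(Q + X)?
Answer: 915/176 ≈ 5.1989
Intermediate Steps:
S = -2 (S = -3 + 1 = -2)
P(Q, X) = 12 - 3*(-4 + X)/(Q + X) (P(Q, X) = 12 - 3*(X - 4)/(Q + X) = 12 - 3*(-4 + X)/(Q + X))
f(m, n) = -2 + m + 2*n (f(m, n) = ((m + n) + n) - 2 = (m + 2*n) - 2 = -2 + m + 2*n)
T(g) = 1/(-2 + 3*g) (T(g) = 1/(-2 + g + 2*g) = 1/(-2 + 3*g))
183*T(P(13, 2)) = 183/(-2 + 3*(3*(4 + 3*2 + 4*13)/(13 + 2))) = 183/(-2 + 3*(3*(4 + 6 + 52)/15)) = 183/(-2 + 3*(3*(1/15)*62)) = 183/(-2 + 3*(62/5)) = 183/(-2 + 186/5) = 183/(176/5) = 183*(5/176) = 915/176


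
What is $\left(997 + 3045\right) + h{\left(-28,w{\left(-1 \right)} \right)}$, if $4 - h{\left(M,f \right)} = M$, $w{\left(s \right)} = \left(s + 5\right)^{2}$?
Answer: $4074$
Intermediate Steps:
$w{\left(s \right)} = \left(5 + s\right)^{2}$
$h{\left(M,f \right)} = 4 - M$
$\left(997 + 3045\right) + h{\left(-28,w{\left(-1 \right)} \right)} = \left(997 + 3045\right) + \left(4 - -28\right) = 4042 + \left(4 + 28\right) = 4042 + 32 = 4074$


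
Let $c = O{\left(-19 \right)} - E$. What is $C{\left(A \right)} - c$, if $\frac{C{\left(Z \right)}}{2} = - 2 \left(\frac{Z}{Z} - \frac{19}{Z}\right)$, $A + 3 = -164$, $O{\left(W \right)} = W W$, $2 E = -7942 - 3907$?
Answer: $- \frac{2100845}{334} \approx -6290.0$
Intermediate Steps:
$E = - \frac{11849}{2}$ ($E = \frac{-7942 - 3907}{2} = \frac{1}{2} \left(-11849\right) = - \frac{11849}{2} \approx -5924.5$)
$O{\left(W \right)} = W^{2}$
$A = -167$ ($A = -3 - 164 = -167$)
$c = \frac{12571}{2}$ ($c = \left(-19\right)^{2} - - \frac{11849}{2} = 361 + \frac{11849}{2} = \frac{12571}{2} \approx 6285.5$)
$C{\left(Z \right)} = -4 + \frac{76}{Z}$ ($C{\left(Z \right)} = 2 \left(- 2 \left(\frac{Z}{Z} - \frac{19}{Z}\right)\right) = 2 \left(- 2 \left(1 - \frac{19}{Z}\right)\right) = 2 \left(-2 + \frac{38}{Z}\right) = -4 + \frac{76}{Z}$)
$C{\left(A \right)} - c = \left(-4 + \frac{76}{-167}\right) - \frac{12571}{2} = \left(-4 + 76 \left(- \frac{1}{167}\right)\right) - \frac{12571}{2} = \left(-4 - \frac{76}{167}\right) - \frac{12571}{2} = - \frac{744}{167} - \frac{12571}{2} = - \frac{2100845}{334}$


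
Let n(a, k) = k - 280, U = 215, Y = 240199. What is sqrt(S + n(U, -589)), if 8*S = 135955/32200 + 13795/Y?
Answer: 53*I*sqrt(739800684646057405)/1546881560 ≈ 29.47*I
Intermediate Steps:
n(a, k) = -280 + k
S = 6620090809/12375052480 (S = (135955/32200 + 13795/240199)/8 = (135955*(1/32200) + 13795*(1/240199))/8 = (27191/6440 + 13795/240199)/8 = (1/8)*(6620090809/1546881560) = 6620090809/12375052480 ≈ 0.53495)
sqrt(S + n(U, -589)) = sqrt(6620090809/12375052480 + (-280 - 589)) = sqrt(6620090809/12375052480 - 869) = sqrt(-10747300514311/12375052480) = 53*I*sqrt(739800684646057405)/1546881560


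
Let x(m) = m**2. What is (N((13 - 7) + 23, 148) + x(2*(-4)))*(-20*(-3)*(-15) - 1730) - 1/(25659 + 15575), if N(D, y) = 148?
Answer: -22990429041/41234 ≈ -5.5756e+5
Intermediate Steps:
(N((13 - 7) + 23, 148) + x(2*(-4)))*(-20*(-3)*(-15) - 1730) - 1/(25659 + 15575) = (148 + (2*(-4))**2)*(-20*(-3)*(-15) - 1730) - 1/(25659 + 15575) = (148 + (-8)**2)*(60*(-15) - 1730) - 1/41234 = (148 + 64)*(-900 - 1730) - 1*1/41234 = 212*(-2630) - 1/41234 = -557560 - 1/41234 = -22990429041/41234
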